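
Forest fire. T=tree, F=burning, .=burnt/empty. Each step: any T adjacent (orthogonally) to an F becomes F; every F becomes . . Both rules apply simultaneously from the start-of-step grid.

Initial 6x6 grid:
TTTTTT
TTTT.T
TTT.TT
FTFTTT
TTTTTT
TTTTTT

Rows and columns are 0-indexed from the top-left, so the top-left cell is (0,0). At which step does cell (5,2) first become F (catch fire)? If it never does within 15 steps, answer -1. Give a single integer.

Step 1: cell (5,2)='T' (+6 fires, +2 burnt)
Step 2: cell (5,2)='F' (+8 fires, +6 burnt)
  -> target ignites at step 2
Step 3: cell (5,2)='.' (+9 fires, +8 burnt)
Step 4: cell (5,2)='.' (+5 fires, +9 burnt)
Step 5: cell (5,2)='.' (+3 fires, +5 burnt)
Step 6: cell (5,2)='.' (+1 fires, +3 burnt)
Step 7: cell (5,2)='.' (+0 fires, +1 burnt)
  fire out at step 7

2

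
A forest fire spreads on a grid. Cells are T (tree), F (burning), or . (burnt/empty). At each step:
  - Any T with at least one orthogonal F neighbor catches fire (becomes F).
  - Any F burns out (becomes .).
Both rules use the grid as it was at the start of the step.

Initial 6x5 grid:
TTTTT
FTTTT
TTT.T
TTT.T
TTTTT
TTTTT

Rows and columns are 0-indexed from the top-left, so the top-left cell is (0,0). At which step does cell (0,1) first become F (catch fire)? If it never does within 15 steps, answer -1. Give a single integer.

Step 1: cell (0,1)='T' (+3 fires, +1 burnt)
Step 2: cell (0,1)='F' (+4 fires, +3 burnt)
  -> target ignites at step 2
Step 3: cell (0,1)='.' (+5 fires, +4 burnt)
Step 4: cell (0,1)='.' (+5 fires, +5 burnt)
Step 5: cell (0,1)='.' (+4 fires, +5 burnt)
Step 6: cell (0,1)='.' (+3 fires, +4 burnt)
Step 7: cell (0,1)='.' (+2 fires, +3 burnt)
Step 8: cell (0,1)='.' (+1 fires, +2 burnt)
Step 9: cell (0,1)='.' (+0 fires, +1 burnt)
  fire out at step 9

2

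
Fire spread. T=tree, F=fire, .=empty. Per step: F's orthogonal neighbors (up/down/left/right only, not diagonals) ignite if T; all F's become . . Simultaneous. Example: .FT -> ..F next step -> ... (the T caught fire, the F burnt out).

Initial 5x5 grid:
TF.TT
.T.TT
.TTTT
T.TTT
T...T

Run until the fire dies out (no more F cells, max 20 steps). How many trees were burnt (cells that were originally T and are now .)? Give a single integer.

Step 1: +2 fires, +1 burnt (F count now 2)
Step 2: +1 fires, +2 burnt (F count now 1)
Step 3: +1 fires, +1 burnt (F count now 1)
Step 4: +2 fires, +1 burnt (F count now 2)
Step 5: +3 fires, +2 burnt (F count now 3)
Step 6: +3 fires, +3 burnt (F count now 3)
Step 7: +2 fires, +3 burnt (F count now 2)
Step 8: +0 fires, +2 burnt (F count now 0)
Fire out after step 8
Initially T: 16, now '.': 23
Total burnt (originally-T cells now '.'): 14

Answer: 14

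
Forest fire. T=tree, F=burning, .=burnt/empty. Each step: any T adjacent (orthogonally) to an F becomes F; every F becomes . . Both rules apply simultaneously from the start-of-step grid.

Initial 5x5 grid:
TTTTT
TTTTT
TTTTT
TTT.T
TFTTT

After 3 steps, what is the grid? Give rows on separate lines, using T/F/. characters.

Step 1: 3 trees catch fire, 1 burn out
  TTTTT
  TTTTT
  TTTTT
  TFT.T
  F.FTT
Step 2: 4 trees catch fire, 3 burn out
  TTTTT
  TTTTT
  TFTTT
  F.F.T
  ...FT
Step 3: 4 trees catch fire, 4 burn out
  TTTTT
  TFTTT
  F.FTT
  ....T
  ....F

TTTTT
TFTTT
F.FTT
....T
....F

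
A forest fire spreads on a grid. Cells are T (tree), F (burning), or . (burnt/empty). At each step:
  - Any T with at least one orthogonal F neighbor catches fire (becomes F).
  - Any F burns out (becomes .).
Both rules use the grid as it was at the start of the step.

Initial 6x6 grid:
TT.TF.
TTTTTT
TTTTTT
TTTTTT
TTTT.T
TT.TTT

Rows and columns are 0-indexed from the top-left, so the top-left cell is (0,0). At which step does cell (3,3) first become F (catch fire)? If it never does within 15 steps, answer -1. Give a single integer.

Step 1: cell (3,3)='T' (+2 fires, +1 burnt)
Step 2: cell (3,3)='T' (+3 fires, +2 burnt)
Step 3: cell (3,3)='T' (+4 fires, +3 burnt)
Step 4: cell (3,3)='F' (+4 fires, +4 burnt)
  -> target ignites at step 4
Step 5: cell (3,3)='.' (+6 fires, +4 burnt)
Step 6: cell (3,3)='.' (+6 fires, +6 burnt)
Step 7: cell (3,3)='.' (+3 fires, +6 burnt)
Step 8: cell (3,3)='.' (+2 fires, +3 burnt)
Step 9: cell (3,3)='.' (+1 fires, +2 burnt)
Step 10: cell (3,3)='.' (+0 fires, +1 burnt)
  fire out at step 10

4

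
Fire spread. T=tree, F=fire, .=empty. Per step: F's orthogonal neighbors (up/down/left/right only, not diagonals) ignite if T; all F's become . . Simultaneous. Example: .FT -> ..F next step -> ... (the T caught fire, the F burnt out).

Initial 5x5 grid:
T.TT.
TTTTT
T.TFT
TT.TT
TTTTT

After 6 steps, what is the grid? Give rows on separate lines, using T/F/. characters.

Step 1: 4 trees catch fire, 1 burn out
  T.TT.
  TTTFT
  T.F.F
  TT.FT
  TTTTT
Step 2: 5 trees catch fire, 4 burn out
  T.TF.
  TTF.F
  T....
  TT..F
  TTTFT
Step 3: 4 trees catch fire, 5 burn out
  T.F..
  TF...
  T....
  TT...
  TTF.F
Step 4: 2 trees catch fire, 4 burn out
  T....
  F....
  T....
  TT...
  TF...
Step 5: 4 trees catch fire, 2 burn out
  F....
  .....
  F....
  TF...
  F....
Step 6: 1 trees catch fire, 4 burn out
  .....
  .....
  .....
  F....
  .....

.....
.....
.....
F....
.....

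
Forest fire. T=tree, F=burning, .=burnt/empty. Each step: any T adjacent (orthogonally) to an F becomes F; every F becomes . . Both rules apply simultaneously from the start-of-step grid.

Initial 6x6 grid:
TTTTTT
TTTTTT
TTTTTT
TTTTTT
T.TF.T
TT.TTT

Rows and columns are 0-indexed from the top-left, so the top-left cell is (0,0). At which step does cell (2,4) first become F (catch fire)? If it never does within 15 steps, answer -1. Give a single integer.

Step 1: cell (2,4)='T' (+3 fires, +1 burnt)
Step 2: cell (2,4)='T' (+4 fires, +3 burnt)
Step 3: cell (2,4)='F' (+6 fires, +4 burnt)
  -> target ignites at step 3
Step 4: cell (2,4)='.' (+7 fires, +6 burnt)
Step 5: cell (2,4)='.' (+6 fires, +7 burnt)
Step 6: cell (2,4)='.' (+4 fires, +6 burnt)
Step 7: cell (2,4)='.' (+2 fires, +4 burnt)
Step 8: cell (2,4)='.' (+0 fires, +2 burnt)
  fire out at step 8

3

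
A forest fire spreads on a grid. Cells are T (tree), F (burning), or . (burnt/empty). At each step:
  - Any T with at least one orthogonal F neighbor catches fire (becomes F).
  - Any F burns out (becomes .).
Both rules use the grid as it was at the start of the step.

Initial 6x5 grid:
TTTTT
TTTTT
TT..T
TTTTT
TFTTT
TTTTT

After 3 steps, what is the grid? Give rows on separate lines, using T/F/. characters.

Step 1: 4 trees catch fire, 1 burn out
  TTTTT
  TTTTT
  TT..T
  TFTTT
  F.FTT
  TFTTT
Step 2: 6 trees catch fire, 4 burn out
  TTTTT
  TTTTT
  TF..T
  F.FTT
  ...FT
  F.FTT
Step 3: 5 trees catch fire, 6 burn out
  TTTTT
  TFTTT
  F...T
  ...FT
  ....F
  ...FT

TTTTT
TFTTT
F...T
...FT
....F
...FT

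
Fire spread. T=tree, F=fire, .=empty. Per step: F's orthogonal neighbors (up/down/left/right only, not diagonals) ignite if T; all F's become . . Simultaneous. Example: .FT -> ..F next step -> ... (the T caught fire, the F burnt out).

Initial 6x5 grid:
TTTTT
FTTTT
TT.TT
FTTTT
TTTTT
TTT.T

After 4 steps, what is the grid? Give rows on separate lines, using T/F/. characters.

Step 1: 5 trees catch fire, 2 burn out
  FTTTT
  .FTTT
  FT.TT
  .FTTT
  FTTTT
  TTT.T
Step 2: 6 trees catch fire, 5 burn out
  .FTTT
  ..FTT
  .F.TT
  ..FTT
  .FTTT
  FTT.T
Step 3: 5 trees catch fire, 6 burn out
  ..FTT
  ...FT
  ...TT
  ...FT
  ..FTT
  .FT.T
Step 4: 6 trees catch fire, 5 burn out
  ...FT
  ....F
  ...FT
  ....F
  ...FT
  ..F.T

...FT
....F
...FT
....F
...FT
..F.T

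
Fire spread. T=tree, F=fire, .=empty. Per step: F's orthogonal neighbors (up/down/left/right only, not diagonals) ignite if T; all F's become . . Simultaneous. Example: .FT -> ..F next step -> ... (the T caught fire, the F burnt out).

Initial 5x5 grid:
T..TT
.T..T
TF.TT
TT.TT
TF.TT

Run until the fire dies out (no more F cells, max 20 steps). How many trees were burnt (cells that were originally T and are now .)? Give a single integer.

Answer: 5

Derivation:
Step 1: +4 fires, +2 burnt (F count now 4)
Step 2: +1 fires, +4 burnt (F count now 1)
Step 3: +0 fires, +1 burnt (F count now 0)
Fire out after step 3
Initially T: 15, now '.': 15
Total burnt (originally-T cells now '.'): 5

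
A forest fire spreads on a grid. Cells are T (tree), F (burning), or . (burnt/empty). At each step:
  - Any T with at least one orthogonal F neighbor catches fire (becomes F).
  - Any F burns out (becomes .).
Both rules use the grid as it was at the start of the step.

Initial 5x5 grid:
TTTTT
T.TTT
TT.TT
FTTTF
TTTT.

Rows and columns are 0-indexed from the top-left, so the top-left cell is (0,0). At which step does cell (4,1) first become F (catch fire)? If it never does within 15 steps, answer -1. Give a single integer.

Step 1: cell (4,1)='T' (+5 fires, +2 burnt)
Step 2: cell (4,1)='F' (+7 fires, +5 burnt)
  -> target ignites at step 2
Step 3: cell (4,1)='.' (+4 fires, +7 burnt)
Step 4: cell (4,1)='.' (+3 fires, +4 burnt)
Step 5: cell (4,1)='.' (+1 fires, +3 burnt)
Step 6: cell (4,1)='.' (+0 fires, +1 burnt)
  fire out at step 6

2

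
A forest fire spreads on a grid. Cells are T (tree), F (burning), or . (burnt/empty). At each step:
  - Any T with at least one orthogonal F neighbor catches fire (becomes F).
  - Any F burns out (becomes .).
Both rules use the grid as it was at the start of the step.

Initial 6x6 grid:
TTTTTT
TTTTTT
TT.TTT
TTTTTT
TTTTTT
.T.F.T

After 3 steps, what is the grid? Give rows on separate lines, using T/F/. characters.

Step 1: 1 trees catch fire, 1 burn out
  TTTTTT
  TTTTTT
  TT.TTT
  TTTTTT
  TTTFTT
  .T...T
Step 2: 3 trees catch fire, 1 burn out
  TTTTTT
  TTTTTT
  TT.TTT
  TTTFTT
  TTF.FT
  .T...T
Step 3: 5 trees catch fire, 3 burn out
  TTTTTT
  TTTTTT
  TT.FTT
  TTF.FT
  TF...F
  .T...T

TTTTTT
TTTTTT
TT.FTT
TTF.FT
TF...F
.T...T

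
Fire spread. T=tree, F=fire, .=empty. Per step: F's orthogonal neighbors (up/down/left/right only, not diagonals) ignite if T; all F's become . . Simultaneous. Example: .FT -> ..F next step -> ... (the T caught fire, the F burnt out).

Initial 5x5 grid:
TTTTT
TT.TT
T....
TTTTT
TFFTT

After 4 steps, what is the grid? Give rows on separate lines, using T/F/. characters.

Step 1: 4 trees catch fire, 2 burn out
  TTTTT
  TT.TT
  T....
  TFFTT
  F..FT
Step 2: 3 trees catch fire, 4 burn out
  TTTTT
  TT.TT
  T....
  F..FT
  ....F
Step 3: 2 trees catch fire, 3 burn out
  TTTTT
  TT.TT
  F....
  ....F
  .....
Step 4: 1 trees catch fire, 2 burn out
  TTTTT
  FT.TT
  .....
  .....
  .....

TTTTT
FT.TT
.....
.....
.....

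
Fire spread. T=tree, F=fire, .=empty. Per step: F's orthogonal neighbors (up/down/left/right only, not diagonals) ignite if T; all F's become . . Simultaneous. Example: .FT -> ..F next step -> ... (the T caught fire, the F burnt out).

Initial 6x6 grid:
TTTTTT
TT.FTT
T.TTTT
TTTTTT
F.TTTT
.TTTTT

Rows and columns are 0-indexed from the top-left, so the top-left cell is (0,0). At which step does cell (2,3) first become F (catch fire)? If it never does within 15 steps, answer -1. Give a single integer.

Step 1: cell (2,3)='F' (+4 fires, +2 burnt)
  -> target ignites at step 1
Step 2: cell (2,3)='.' (+8 fires, +4 burnt)
Step 3: cell (2,3)='.' (+7 fires, +8 burnt)
Step 4: cell (2,3)='.' (+6 fires, +7 burnt)
Step 5: cell (2,3)='.' (+3 fires, +6 burnt)
Step 6: cell (2,3)='.' (+2 fires, +3 burnt)
Step 7: cell (2,3)='.' (+0 fires, +2 burnt)
  fire out at step 7

1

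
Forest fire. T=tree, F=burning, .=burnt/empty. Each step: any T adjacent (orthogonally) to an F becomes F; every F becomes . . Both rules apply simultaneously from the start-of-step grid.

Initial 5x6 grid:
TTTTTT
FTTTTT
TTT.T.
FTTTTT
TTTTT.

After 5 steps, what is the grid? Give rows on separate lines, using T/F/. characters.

Step 1: 5 trees catch fire, 2 burn out
  FTTTTT
  .FTTTT
  FTT.T.
  .FTTTT
  FTTTT.
Step 2: 5 trees catch fire, 5 burn out
  .FTTTT
  ..FTTT
  .FT.T.
  ..FTTT
  .FTTT.
Step 3: 5 trees catch fire, 5 burn out
  ..FTTT
  ...FTT
  ..F.T.
  ...FTT
  ..FTT.
Step 4: 4 trees catch fire, 5 burn out
  ...FTT
  ....FT
  ....T.
  ....FT
  ...FT.
Step 5: 5 trees catch fire, 4 burn out
  ....FT
  .....F
  ....F.
  .....F
  ....F.

....FT
.....F
....F.
.....F
....F.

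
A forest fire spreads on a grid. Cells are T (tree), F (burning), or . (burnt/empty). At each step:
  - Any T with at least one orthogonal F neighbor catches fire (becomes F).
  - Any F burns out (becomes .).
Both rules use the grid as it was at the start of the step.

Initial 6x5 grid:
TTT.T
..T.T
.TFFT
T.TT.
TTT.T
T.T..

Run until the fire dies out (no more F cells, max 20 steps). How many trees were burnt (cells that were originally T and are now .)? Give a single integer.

Step 1: +5 fires, +2 burnt (F count now 5)
Step 2: +3 fires, +5 burnt (F count now 3)
Step 3: +4 fires, +3 burnt (F count now 4)
Step 4: +2 fires, +4 burnt (F count now 2)
Step 5: +2 fires, +2 burnt (F count now 2)
Step 6: +0 fires, +2 burnt (F count now 0)
Fire out after step 6
Initially T: 17, now '.': 29
Total burnt (originally-T cells now '.'): 16

Answer: 16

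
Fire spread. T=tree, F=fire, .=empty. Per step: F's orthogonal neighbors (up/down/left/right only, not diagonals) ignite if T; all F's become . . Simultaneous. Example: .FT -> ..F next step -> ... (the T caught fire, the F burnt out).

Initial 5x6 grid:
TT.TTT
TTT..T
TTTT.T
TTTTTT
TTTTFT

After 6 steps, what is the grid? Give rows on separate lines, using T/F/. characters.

Step 1: 3 trees catch fire, 1 burn out
  TT.TTT
  TTT..T
  TTTT.T
  TTTTFT
  TTTF.F
Step 2: 3 trees catch fire, 3 burn out
  TT.TTT
  TTT..T
  TTTT.T
  TTTF.F
  TTF...
Step 3: 4 trees catch fire, 3 burn out
  TT.TTT
  TTT..T
  TTTF.F
  TTF...
  TF....
Step 4: 4 trees catch fire, 4 burn out
  TT.TTT
  TTT..F
  TTF...
  TF....
  F.....
Step 5: 4 trees catch fire, 4 burn out
  TT.TTF
  TTF...
  TF....
  F.....
  ......
Step 6: 3 trees catch fire, 4 burn out
  TT.TF.
  TF....
  F.....
  ......
  ......

TT.TF.
TF....
F.....
......
......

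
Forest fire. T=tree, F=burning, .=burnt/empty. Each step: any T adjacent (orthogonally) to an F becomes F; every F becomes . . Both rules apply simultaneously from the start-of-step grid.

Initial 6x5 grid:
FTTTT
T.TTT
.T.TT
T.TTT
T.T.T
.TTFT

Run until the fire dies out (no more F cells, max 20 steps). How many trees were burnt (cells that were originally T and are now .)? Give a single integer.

Step 1: +4 fires, +2 burnt (F count now 4)
Step 2: +4 fires, +4 burnt (F count now 4)
Step 3: +4 fires, +4 burnt (F count now 4)
Step 4: +4 fires, +4 burnt (F count now 4)
Step 5: +2 fires, +4 burnt (F count now 2)
Step 6: +0 fires, +2 burnt (F count now 0)
Fire out after step 6
Initially T: 21, now '.': 27
Total burnt (originally-T cells now '.'): 18

Answer: 18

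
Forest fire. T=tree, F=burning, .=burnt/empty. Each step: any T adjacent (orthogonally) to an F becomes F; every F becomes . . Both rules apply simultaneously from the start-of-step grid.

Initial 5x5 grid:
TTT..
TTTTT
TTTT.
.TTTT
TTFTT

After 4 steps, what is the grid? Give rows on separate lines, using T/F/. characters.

Step 1: 3 trees catch fire, 1 burn out
  TTT..
  TTTTT
  TTTT.
  .TFTT
  TF.FT
Step 2: 5 trees catch fire, 3 burn out
  TTT..
  TTTTT
  TTFT.
  .F.FT
  F...F
Step 3: 4 trees catch fire, 5 burn out
  TTT..
  TTFTT
  TF.F.
  ....F
  .....
Step 4: 4 trees catch fire, 4 burn out
  TTF..
  TF.FT
  F....
  .....
  .....

TTF..
TF.FT
F....
.....
.....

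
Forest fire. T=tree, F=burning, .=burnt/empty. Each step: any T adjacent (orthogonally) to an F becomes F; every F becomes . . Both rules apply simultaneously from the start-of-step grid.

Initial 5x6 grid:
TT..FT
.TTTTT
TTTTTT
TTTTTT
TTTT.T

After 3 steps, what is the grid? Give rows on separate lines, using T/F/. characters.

Step 1: 2 trees catch fire, 1 burn out
  TT...F
  .TTTFT
  TTTTTT
  TTTTTT
  TTTT.T
Step 2: 3 trees catch fire, 2 burn out
  TT....
  .TTF.F
  TTTTFT
  TTTTTT
  TTTT.T
Step 3: 4 trees catch fire, 3 burn out
  TT....
  .TF...
  TTTF.F
  TTTTFT
  TTTT.T

TT....
.TF...
TTTF.F
TTTTFT
TTTT.T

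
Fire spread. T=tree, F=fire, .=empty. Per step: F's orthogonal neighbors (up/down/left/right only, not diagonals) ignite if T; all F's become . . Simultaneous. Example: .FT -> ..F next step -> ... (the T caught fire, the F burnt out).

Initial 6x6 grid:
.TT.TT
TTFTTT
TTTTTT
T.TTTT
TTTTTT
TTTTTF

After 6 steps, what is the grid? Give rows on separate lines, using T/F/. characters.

Step 1: 6 trees catch fire, 2 burn out
  .TF.TT
  TF.FTT
  TTFTTT
  T.TTTT
  TTTTTF
  TTTTF.
Step 2: 9 trees catch fire, 6 burn out
  .F..TT
  F...FT
  TF.FTT
  T.FTTF
  TTTTF.
  TTTF..
Step 3: 10 trees catch fire, 9 burn out
  ....FT
  .....F
  F...FF
  T..FF.
  TTFF..
  TTF...
Step 4: 4 trees catch fire, 10 burn out
  .....F
  ......
  ......
  F.....
  TF....
  TF....
Step 5: 2 trees catch fire, 4 burn out
  ......
  ......
  ......
  ......
  F.....
  F.....
Step 6: 0 trees catch fire, 2 burn out
  ......
  ......
  ......
  ......
  ......
  ......

......
......
......
......
......
......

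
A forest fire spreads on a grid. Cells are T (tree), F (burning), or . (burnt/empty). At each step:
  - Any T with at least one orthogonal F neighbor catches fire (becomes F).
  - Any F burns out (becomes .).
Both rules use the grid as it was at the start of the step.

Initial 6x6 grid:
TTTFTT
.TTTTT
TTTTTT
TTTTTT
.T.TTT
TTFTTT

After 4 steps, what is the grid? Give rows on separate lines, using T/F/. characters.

Step 1: 5 trees catch fire, 2 burn out
  TTF.FT
  .TTFTT
  TTTTTT
  TTTTTT
  .T.TTT
  TF.FTT
Step 2: 9 trees catch fire, 5 burn out
  TF...F
  .TF.FT
  TTTFTT
  TTTTTT
  .F.FTT
  F...FT
Step 3: 9 trees catch fire, 9 burn out
  F.....
  .F...F
  TTF.FT
  TFTFTT
  ....FT
  .....F
Step 4: 6 trees catch fire, 9 burn out
  ......
  ......
  TF...F
  F.F.FT
  .....F
  ......

......
......
TF...F
F.F.FT
.....F
......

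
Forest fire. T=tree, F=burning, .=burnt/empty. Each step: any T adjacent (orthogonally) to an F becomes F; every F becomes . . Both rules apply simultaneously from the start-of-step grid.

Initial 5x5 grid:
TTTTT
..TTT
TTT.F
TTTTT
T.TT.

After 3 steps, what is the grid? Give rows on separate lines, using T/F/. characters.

Step 1: 2 trees catch fire, 1 burn out
  TTTTT
  ..TTF
  TTT..
  TTTTF
  T.TT.
Step 2: 3 trees catch fire, 2 burn out
  TTTTF
  ..TF.
  TTT..
  TTTF.
  T.TT.
Step 3: 4 trees catch fire, 3 burn out
  TTTF.
  ..F..
  TTT..
  TTF..
  T.TF.

TTTF.
..F..
TTT..
TTF..
T.TF.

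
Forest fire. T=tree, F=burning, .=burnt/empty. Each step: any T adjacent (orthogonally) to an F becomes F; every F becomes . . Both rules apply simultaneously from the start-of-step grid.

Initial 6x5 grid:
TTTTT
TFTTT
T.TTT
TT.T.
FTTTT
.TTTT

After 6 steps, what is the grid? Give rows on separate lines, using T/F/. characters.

Step 1: 5 trees catch fire, 2 burn out
  TFTTT
  F.FTT
  T.TTT
  FT.T.
  .FTTT
  .TTTT
Step 2: 8 trees catch fire, 5 burn out
  F.FTT
  ...FT
  F.FTT
  .F.T.
  ..FTT
  .FTTT
Step 3: 5 trees catch fire, 8 burn out
  ...FT
  ....F
  ...FT
  ...T.
  ...FT
  ..FTT
Step 4: 5 trees catch fire, 5 burn out
  ....F
  .....
  ....F
  ...F.
  ....F
  ...FT
Step 5: 1 trees catch fire, 5 burn out
  .....
  .....
  .....
  .....
  .....
  ....F
Step 6: 0 trees catch fire, 1 burn out
  .....
  .....
  .....
  .....
  .....
  .....

.....
.....
.....
.....
.....
.....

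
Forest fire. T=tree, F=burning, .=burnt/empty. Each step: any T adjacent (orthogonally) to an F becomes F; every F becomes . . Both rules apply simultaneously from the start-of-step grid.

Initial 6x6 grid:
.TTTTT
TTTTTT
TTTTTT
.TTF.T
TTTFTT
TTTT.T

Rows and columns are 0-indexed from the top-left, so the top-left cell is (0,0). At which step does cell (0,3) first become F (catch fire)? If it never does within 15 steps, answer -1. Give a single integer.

Step 1: cell (0,3)='T' (+5 fires, +2 burnt)
Step 2: cell (0,3)='T' (+7 fires, +5 burnt)
Step 3: cell (0,3)='F' (+9 fires, +7 burnt)
  -> target ignites at step 3
Step 4: cell (0,3)='.' (+6 fires, +9 burnt)
Step 5: cell (0,3)='.' (+3 fires, +6 burnt)
Step 6: cell (0,3)='.' (+0 fires, +3 burnt)
  fire out at step 6

3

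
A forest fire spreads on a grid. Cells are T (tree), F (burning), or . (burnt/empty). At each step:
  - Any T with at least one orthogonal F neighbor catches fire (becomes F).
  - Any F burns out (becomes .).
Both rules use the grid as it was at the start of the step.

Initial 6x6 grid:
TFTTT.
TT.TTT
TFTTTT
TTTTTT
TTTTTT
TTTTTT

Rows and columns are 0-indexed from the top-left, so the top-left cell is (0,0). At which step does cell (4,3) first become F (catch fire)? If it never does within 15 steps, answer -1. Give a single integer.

Step 1: cell (4,3)='T' (+6 fires, +2 burnt)
Step 2: cell (4,3)='T' (+6 fires, +6 burnt)
Step 3: cell (4,3)='T' (+7 fires, +6 burnt)
Step 4: cell (4,3)='F' (+6 fires, +7 burnt)
  -> target ignites at step 4
Step 5: cell (4,3)='.' (+4 fires, +6 burnt)
Step 6: cell (4,3)='.' (+2 fires, +4 burnt)
Step 7: cell (4,3)='.' (+1 fires, +2 burnt)
Step 8: cell (4,3)='.' (+0 fires, +1 burnt)
  fire out at step 8

4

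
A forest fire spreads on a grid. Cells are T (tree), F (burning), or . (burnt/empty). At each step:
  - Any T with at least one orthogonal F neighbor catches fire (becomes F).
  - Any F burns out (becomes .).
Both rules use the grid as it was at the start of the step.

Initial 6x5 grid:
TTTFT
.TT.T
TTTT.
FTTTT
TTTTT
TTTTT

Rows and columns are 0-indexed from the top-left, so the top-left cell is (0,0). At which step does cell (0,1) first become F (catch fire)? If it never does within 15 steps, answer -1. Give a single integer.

Step 1: cell (0,1)='T' (+5 fires, +2 burnt)
Step 2: cell (0,1)='F' (+7 fires, +5 burnt)
  -> target ignites at step 2
Step 3: cell (0,1)='.' (+6 fires, +7 burnt)
Step 4: cell (0,1)='.' (+4 fires, +6 burnt)
Step 5: cell (0,1)='.' (+2 fires, +4 burnt)
Step 6: cell (0,1)='.' (+1 fires, +2 burnt)
Step 7: cell (0,1)='.' (+0 fires, +1 burnt)
  fire out at step 7

2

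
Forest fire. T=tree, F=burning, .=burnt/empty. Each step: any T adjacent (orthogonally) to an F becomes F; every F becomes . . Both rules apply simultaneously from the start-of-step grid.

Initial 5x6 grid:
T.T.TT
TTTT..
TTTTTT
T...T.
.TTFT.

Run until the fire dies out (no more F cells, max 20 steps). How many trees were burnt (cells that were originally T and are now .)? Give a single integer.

Answer: 17

Derivation:
Step 1: +2 fires, +1 burnt (F count now 2)
Step 2: +2 fires, +2 burnt (F count now 2)
Step 3: +1 fires, +2 burnt (F count now 1)
Step 4: +2 fires, +1 burnt (F count now 2)
Step 5: +2 fires, +2 burnt (F count now 2)
Step 6: +2 fires, +2 burnt (F count now 2)
Step 7: +3 fires, +2 burnt (F count now 3)
Step 8: +2 fires, +3 burnt (F count now 2)
Step 9: +1 fires, +2 burnt (F count now 1)
Step 10: +0 fires, +1 burnt (F count now 0)
Fire out after step 10
Initially T: 19, now '.': 28
Total burnt (originally-T cells now '.'): 17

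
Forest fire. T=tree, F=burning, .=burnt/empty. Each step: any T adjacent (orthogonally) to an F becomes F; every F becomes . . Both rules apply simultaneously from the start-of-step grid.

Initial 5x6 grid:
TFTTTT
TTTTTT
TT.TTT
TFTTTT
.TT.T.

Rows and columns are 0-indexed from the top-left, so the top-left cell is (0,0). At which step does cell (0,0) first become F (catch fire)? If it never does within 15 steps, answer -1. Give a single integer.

Step 1: cell (0,0)='F' (+7 fires, +2 burnt)
  -> target ignites at step 1
Step 2: cell (0,0)='.' (+6 fires, +7 burnt)
Step 3: cell (0,0)='.' (+4 fires, +6 burnt)
Step 4: cell (0,0)='.' (+5 fires, +4 burnt)
Step 5: cell (0,0)='.' (+2 fires, +5 burnt)
Step 6: cell (0,0)='.' (+0 fires, +2 burnt)
  fire out at step 6

1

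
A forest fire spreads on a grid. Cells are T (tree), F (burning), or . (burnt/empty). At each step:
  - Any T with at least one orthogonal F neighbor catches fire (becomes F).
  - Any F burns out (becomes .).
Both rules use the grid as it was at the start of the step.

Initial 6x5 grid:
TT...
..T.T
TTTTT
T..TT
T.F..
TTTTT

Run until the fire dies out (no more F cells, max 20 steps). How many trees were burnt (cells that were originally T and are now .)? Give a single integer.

Step 1: +1 fires, +1 burnt (F count now 1)
Step 2: +2 fires, +1 burnt (F count now 2)
Step 3: +2 fires, +2 burnt (F count now 2)
Step 4: +1 fires, +2 burnt (F count now 1)
Step 5: +1 fires, +1 burnt (F count now 1)
Step 6: +1 fires, +1 burnt (F count now 1)
Step 7: +1 fires, +1 burnt (F count now 1)
Step 8: +1 fires, +1 burnt (F count now 1)
Step 9: +2 fires, +1 burnt (F count now 2)
Step 10: +2 fires, +2 burnt (F count now 2)
Step 11: +2 fires, +2 burnt (F count now 2)
Step 12: +0 fires, +2 burnt (F count now 0)
Fire out after step 12
Initially T: 18, now '.': 28
Total burnt (originally-T cells now '.'): 16

Answer: 16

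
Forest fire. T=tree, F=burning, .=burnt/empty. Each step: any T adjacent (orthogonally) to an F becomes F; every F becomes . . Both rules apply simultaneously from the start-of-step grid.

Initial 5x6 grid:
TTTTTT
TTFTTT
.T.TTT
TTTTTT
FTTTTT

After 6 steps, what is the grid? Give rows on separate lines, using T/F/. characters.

Step 1: 5 trees catch fire, 2 burn out
  TTFTTT
  TF.FTT
  .T.TTT
  FTTTTT
  .FTTTT
Step 2: 8 trees catch fire, 5 burn out
  TF.FTT
  F...FT
  .F.FTT
  .FTTTT
  ..FTTT
Step 3: 7 trees catch fire, 8 burn out
  F...FT
  .....F
  ....FT
  ..FFTT
  ...FTT
Step 4: 4 trees catch fire, 7 burn out
  .....F
  ......
  .....F
  ....FT
  ....FT
Step 5: 2 trees catch fire, 4 burn out
  ......
  ......
  ......
  .....F
  .....F
Step 6: 0 trees catch fire, 2 burn out
  ......
  ......
  ......
  ......
  ......

......
......
......
......
......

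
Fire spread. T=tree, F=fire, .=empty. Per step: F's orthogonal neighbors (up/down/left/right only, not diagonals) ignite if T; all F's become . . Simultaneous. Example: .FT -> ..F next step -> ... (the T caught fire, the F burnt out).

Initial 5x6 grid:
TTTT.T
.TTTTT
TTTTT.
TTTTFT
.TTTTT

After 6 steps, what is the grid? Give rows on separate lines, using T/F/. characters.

Step 1: 4 trees catch fire, 1 burn out
  TTTT.T
  .TTTTT
  TTTTF.
  TTTF.F
  .TTTFT
Step 2: 5 trees catch fire, 4 burn out
  TTTT.T
  .TTTFT
  TTTF..
  TTF...
  .TTF.F
Step 3: 5 trees catch fire, 5 burn out
  TTTT.T
  .TTF.F
  TTF...
  TF....
  .TF...
Step 4: 6 trees catch fire, 5 burn out
  TTTF.F
  .TF...
  TF....
  F.....
  .F....
Step 5: 3 trees catch fire, 6 burn out
  TTF...
  .F....
  F.....
  ......
  ......
Step 6: 1 trees catch fire, 3 burn out
  TF....
  ......
  ......
  ......
  ......

TF....
......
......
......
......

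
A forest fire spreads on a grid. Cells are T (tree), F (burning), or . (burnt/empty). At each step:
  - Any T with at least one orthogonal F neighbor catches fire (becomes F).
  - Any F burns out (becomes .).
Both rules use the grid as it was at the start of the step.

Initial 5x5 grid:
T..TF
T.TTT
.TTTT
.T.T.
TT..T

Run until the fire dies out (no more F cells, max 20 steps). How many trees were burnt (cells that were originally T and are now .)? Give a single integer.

Step 1: +2 fires, +1 burnt (F count now 2)
Step 2: +2 fires, +2 burnt (F count now 2)
Step 3: +2 fires, +2 burnt (F count now 2)
Step 4: +2 fires, +2 burnt (F count now 2)
Step 5: +1 fires, +2 burnt (F count now 1)
Step 6: +1 fires, +1 burnt (F count now 1)
Step 7: +1 fires, +1 burnt (F count now 1)
Step 8: +1 fires, +1 burnt (F count now 1)
Step 9: +0 fires, +1 burnt (F count now 0)
Fire out after step 9
Initially T: 15, now '.': 22
Total burnt (originally-T cells now '.'): 12

Answer: 12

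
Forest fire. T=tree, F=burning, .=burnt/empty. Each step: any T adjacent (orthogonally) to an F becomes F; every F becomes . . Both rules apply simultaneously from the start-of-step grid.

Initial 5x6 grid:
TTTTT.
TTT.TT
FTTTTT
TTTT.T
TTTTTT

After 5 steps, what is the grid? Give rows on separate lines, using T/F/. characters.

Step 1: 3 trees catch fire, 1 burn out
  TTTTT.
  FTT.TT
  .FTTTT
  FTTT.T
  TTTTTT
Step 2: 5 trees catch fire, 3 burn out
  FTTTT.
  .FT.TT
  ..FTTT
  .FTT.T
  FTTTTT
Step 3: 5 trees catch fire, 5 burn out
  .FTTT.
  ..F.TT
  ...FTT
  ..FT.T
  .FTTTT
Step 4: 4 trees catch fire, 5 burn out
  ..FTT.
  ....TT
  ....FT
  ...F.T
  ..FTTT
Step 5: 4 trees catch fire, 4 burn out
  ...FT.
  ....FT
  .....F
  .....T
  ...FTT

...FT.
....FT
.....F
.....T
...FTT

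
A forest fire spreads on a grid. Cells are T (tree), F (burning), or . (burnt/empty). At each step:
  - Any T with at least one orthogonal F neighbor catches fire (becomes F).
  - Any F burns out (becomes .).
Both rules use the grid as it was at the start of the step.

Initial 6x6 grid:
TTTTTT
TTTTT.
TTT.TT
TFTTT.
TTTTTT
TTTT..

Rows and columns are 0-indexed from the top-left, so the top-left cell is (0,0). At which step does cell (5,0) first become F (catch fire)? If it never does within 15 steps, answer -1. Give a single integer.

Step 1: cell (5,0)='T' (+4 fires, +1 burnt)
Step 2: cell (5,0)='T' (+7 fires, +4 burnt)
Step 3: cell (5,0)='F' (+7 fires, +7 burnt)
  -> target ignites at step 3
Step 4: cell (5,0)='.' (+6 fires, +7 burnt)
Step 5: cell (5,0)='.' (+4 fires, +6 burnt)
Step 6: cell (5,0)='.' (+1 fires, +4 burnt)
Step 7: cell (5,0)='.' (+1 fires, +1 burnt)
Step 8: cell (5,0)='.' (+0 fires, +1 burnt)
  fire out at step 8

3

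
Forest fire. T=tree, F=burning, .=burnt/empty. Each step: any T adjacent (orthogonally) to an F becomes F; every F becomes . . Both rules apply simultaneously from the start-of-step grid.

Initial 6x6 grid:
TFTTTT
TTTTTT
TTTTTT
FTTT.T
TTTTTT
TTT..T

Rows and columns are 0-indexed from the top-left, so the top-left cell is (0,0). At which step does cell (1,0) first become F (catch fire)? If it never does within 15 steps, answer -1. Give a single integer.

Step 1: cell (1,0)='T' (+6 fires, +2 burnt)
Step 2: cell (1,0)='F' (+7 fires, +6 burnt)
  -> target ignites at step 2
Step 3: cell (1,0)='.' (+6 fires, +7 burnt)
Step 4: cell (1,0)='.' (+5 fires, +6 burnt)
Step 5: cell (1,0)='.' (+3 fires, +5 burnt)
Step 6: cell (1,0)='.' (+2 fires, +3 burnt)
Step 7: cell (1,0)='.' (+2 fires, +2 burnt)
Step 8: cell (1,0)='.' (+0 fires, +2 burnt)
  fire out at step 8

2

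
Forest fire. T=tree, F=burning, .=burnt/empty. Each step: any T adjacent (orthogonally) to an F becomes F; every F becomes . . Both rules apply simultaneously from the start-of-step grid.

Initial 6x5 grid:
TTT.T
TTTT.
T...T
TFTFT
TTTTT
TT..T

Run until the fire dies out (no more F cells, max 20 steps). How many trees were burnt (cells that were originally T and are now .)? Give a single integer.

Answer: 20

Derivation:
Step 1: +5 fires, +2 burnt (F count now 5)
Step 2: +6 fires, +5 burnt (F count now 6)
Step 3: +3 fires, +6 burnt (F count now 3)
Step 4: +2 fires, +3 burnt (F count now 2)
Step 5: +2 fires, +2 burnt (F count now 2)
Step 6: +2 fires, +2 burnt (F count now 2)
Step 7: +0 fires, +2 burnt (F count now 0)
Fire out after step 7
Initially T: 21, now '.': 29
Total burnt (originally-T cells now '.'): 20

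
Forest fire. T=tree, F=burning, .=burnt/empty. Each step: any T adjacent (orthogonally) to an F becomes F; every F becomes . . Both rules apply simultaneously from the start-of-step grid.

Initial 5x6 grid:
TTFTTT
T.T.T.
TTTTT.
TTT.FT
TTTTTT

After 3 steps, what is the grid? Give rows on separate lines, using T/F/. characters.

Step 1: 6 trees catch fire, 2 burn out
  TF.FTT
  T.F.T.
  TTTTF.
  TTT..F
  TTTTFT
Step 2: 7 trees catch fire, 6 burn out
  F...FT
  T...F.
  TTFF..
  TTT...
  TTTF.F
Step 3: 5 trees catch fire, 7 burn out
  .....F
  F.....
  TF....
  TTF...
  TTF...

.....F
F.....
TF....
TTF...
TTF...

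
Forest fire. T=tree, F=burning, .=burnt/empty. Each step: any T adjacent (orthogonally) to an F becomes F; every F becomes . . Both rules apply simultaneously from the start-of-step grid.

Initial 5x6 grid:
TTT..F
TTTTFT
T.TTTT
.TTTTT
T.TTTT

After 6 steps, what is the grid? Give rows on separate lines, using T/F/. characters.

Step 1: 3 trees catch fire, 2 burn out
  TTT...
  TTTF.F
  T.TTFT
  .TTTTT
  T.TTTT
Step 2: 4 trees catch fire, 3 burn out
  TTT...
  TTF...
  T.TF.F
  .TTTFT
  T.TTTT
Step 3: 6 trees catch fire, 4 burn out
  TTF...
  TF....
  T.F...
  .TTF.F
  T.TTFT
Step 4: 5 trees catch fire, 6 burn out
  TF....
  F.....
  T.....
  .TF...
  T.TF.F
Step 5: 4 trees catch fire, 5 burn out
  F.....
  ......
  F.....
  .F....
  T.F...
Step 6: 0 trees catch fire, 4 burn out
  ......
  ......
  ......
  ......
  T.....

......
......
......
......
T.....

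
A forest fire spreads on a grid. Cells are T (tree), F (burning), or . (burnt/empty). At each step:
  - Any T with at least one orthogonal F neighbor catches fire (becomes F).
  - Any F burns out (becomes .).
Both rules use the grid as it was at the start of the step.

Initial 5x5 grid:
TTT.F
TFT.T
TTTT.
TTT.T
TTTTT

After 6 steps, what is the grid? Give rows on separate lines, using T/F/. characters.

Step 1: 5 trees catch fire, 2 burn out
  TFT..
  F.F.F
  TFTT.
  TTT.T
  TTTTT
Step 2: 5 trees catch fire, 5 burn out
  F.F..
  .....
  F.FT.
  TFT.T
  TTTTT
Step 3: 4 trees catch fire, 5 burn out
  .....
  .....
  ...F.
  F.F.T
  TFTTT
Step 4: 2 trees catch fire, 4 burn out
  .....
  .....
  .....
  ....T
  F.FTT
Step 5: 1 trees catch fire, 2 burn out
  .....
  .....
  .....
  ....T
  ...FT
Step 6: 1 trees catch fire, 1 burn out
  .....
  .....
  .....
  ....T
  ....F

.....
.....
.....
....T
....F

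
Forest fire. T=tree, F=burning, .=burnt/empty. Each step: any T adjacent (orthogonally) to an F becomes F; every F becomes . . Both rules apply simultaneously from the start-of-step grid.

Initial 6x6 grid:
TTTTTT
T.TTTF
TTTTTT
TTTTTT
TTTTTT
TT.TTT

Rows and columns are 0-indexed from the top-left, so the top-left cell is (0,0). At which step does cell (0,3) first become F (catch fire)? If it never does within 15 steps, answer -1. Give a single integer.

Step 1: cell (0,3)='T' (+3 fires, +1 burnt)
Step 2: cell (0,3)='T' (+4 fires, +3 burnt)
Step 3: cell (0,3)='F' (+5 fires, +4 burnt)
  -> target ignites at step 3
Step 4: cell (0,3)='.' (+5 fires, +5 burnt)
Step 5: cell (0,3)='.' (+5 fires, +5 burnt)
Step 6: cell (0,3)='.' (+5 fires, +5 burnt)
Step 7: cell (0,3)='.' (+3 fires, +5 burnt)
Step 8: cell (0,3)='.' (+2 fires, +3 burnt)
Step 9: cell (0,3)='.' (+1 fires, +2 burnt)
Step 10: cell (0,3)='.' (+0 fires, +1 burnt)
  fire out at step 10

3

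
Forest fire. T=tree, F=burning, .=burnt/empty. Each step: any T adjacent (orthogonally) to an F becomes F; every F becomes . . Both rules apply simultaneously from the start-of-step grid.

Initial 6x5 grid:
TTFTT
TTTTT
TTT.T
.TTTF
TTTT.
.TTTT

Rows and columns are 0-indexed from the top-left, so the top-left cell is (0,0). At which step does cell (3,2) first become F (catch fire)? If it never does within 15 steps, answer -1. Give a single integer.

Step 1: cell (3,2)='T' (+5 fires, +2 burnt)
Step 2: cell (3,2)='F' (+8 fires, +5 burnt)
  -> target ignites at step 2
Step 3: cell (3,2)='.' (+5 fires, +8 burnt)
Step 4: cell (3,2)='.' (+4 fires, +5 burnt)
Step 5: cell (3,2)='.' (+2 fires, +4 burnt)
Step 6: cell (3,2)='.' (+0 fires, +2 burnt)
  fire out at step 6

2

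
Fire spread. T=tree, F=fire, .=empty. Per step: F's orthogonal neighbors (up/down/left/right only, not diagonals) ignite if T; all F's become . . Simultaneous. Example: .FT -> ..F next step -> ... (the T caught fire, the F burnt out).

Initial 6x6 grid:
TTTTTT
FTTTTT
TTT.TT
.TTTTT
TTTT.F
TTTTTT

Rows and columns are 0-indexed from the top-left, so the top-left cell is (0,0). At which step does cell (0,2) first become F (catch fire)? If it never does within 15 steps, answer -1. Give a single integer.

Step 1: cell (0,2)='T' (+5 fires, +2 burnt)
Step 2: cell (0,2)='T' (+6 fires, +5 burnt)
Step 3: cell (0,2)='F' (+8 fires, +6 burnt)
  -> target ignites at step 3
Step 4: cell (0,2)='.' (+7 fires, +8 burnt)
Step 5: cell (0,2)='.' (+4 fires, +7 burnt)
Step 6: cell (0,2)='.' (+1 fires, +4 burnt)
Step 7: cell (0,2)='.' (+0 fires, +1 burnt)
  fire out at step 7

3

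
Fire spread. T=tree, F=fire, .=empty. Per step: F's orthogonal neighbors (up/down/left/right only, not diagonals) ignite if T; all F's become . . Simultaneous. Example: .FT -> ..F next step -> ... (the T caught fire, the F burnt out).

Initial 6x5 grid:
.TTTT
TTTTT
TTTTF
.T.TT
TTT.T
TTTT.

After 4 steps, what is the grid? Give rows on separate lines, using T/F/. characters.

Step 1: 3 trees catch fire, 1 burn out
  .TTTT
  TTTTF
  TTTF.
  .T.TF
  TTT.T
  TTTT.
Step 2: 5 trees catch fire, 3 burn out
  .TTTF
  TTTF.
  TTF..
  .T.F.
  TTT.F
  TTTT.
Step 3: 3 trees catch fire, 5 burn out
  .TTF.
  TTF..
  TF...
  .T...
  TTT..
  TTTT.
Step 4: 4 trees catch fire, 3 burn out
  .TF..
  TF...
  F....
  .F...
  TTT..
  TTTT.

.TF..
TF...
F....
.F...
TTT..
TTTT.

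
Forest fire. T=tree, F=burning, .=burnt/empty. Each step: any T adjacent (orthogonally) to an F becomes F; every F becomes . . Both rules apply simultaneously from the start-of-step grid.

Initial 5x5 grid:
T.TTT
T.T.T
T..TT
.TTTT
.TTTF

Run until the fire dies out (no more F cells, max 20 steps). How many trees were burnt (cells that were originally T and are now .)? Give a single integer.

Answer: 14

Derivation:
Step 1: +2 fires, +1 burnt (F count now 2)
Step 2: +3 fires, +2 burnt (F count now 3)
Step 3: +4 fires, +3 burnt (F count now 4)
Step 4: +2 fires, +4 burnt (F count now 2)
Step 5: +1 fires, +2 burnt (F count now 1)
Step 6: +1 fires, +1 burnt (F count now 1)
Step 7: +1 fires, +1 burnt (F count now 1)
Step 8: +0 fires, +1 burnt (F count now 0)
Fire out after step 8
Initially T: 17, now '.': 22
Total burnt (originally-T cells now '.'): 14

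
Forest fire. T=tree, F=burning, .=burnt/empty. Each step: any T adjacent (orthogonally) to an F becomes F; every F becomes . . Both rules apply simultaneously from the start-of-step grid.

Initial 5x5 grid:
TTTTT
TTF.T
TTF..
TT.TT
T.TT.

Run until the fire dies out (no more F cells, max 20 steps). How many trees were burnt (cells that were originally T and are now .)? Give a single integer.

Answer: 13

Derivation:
Step 1: +3 fires, +2 burnt (F count now 3)
Step 2: +5 fires, +3 burnt (F count now 5)
Step 3: +3 fires, +5 burnt (F count now 3)
Step 4: +2 fires, +3 burnt (F count now 2)
Step 5: +0 fires, +2 burnt (F count now 0)
Fire out after step 5
Initially T: 17, now '.': 21
Total burnt (originally-T cells now '.'): 13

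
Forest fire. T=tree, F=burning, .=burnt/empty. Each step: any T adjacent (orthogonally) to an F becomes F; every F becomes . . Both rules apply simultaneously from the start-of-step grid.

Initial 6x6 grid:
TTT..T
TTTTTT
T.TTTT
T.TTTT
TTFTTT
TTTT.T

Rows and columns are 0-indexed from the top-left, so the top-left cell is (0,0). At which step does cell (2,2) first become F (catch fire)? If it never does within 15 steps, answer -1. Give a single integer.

Step 1: cell (2,2)='T' (+4 fires, +1 burnt)
Step 2: cell (2,2)='F' (+6 fires, +4 burnt)
  -> target ignites at step 2
Step 3: cell (2,2)='.' (+6 fires, +6 burnt)
Step 4: cell (2,2)='.' (+7 fires, +6 burnt)
Step 5: cell (2,2)='.' (+4 fires, +7 burnt)
Step 6: cell (2,2)='.' (+2 fires, +4 burnt)
Step 7: cell (2,2)='.' (+1 fires, +2 burnt)
Step 8: cell (2,2)='.' (+0 fires, +1 burnt)
  fire out at step 8

2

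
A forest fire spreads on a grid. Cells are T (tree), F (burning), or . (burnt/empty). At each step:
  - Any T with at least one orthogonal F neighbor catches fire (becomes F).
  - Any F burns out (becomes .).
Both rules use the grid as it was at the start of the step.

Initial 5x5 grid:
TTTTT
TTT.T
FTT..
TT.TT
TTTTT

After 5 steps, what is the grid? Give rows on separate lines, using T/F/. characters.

Step 1: 3 trees catch fire, 1 burn out
  TTTTT
  FTT.T
  .FT..
  FT.TT
  TTTTT
Step 2: 5 trees catch fire, 3 burn out
  FTTTT
  .FT.T
  ..F..
  .F.TT
  FTTTT
Step 3: 3 trees catch fire, 5 burn out
  .FTTT
  ..F.T
  .....
  ...TT
  .FTTT
Step 4: 2 trees catch fire, 3 burn out
  ..FTT
  ....T
  .....
  ...TT
  ..FTT
Step 5: 2 trees catch fire, 2 burn out
  ...FT
  ....T
  .....
  ...TT
  ...FT

...FT
....T
.....
...TT
...FT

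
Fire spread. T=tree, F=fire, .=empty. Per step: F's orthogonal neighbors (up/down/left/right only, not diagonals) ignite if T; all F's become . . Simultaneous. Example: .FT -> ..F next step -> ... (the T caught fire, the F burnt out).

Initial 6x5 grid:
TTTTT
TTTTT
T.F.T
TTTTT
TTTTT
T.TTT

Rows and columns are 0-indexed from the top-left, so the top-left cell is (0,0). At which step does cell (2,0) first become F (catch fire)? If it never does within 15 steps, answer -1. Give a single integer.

Step 1: cell (2,0)='T' (+2 fires, +1 burnt)
Step 2: cell (2,0)='T' (+6 fires, +2 burnt)
Step 3: cell (2,0)='T' (+9 fires, +6 burnt)
Step 4: cell (2,0)='F' (+7 fires, +9 burnt)
  -> target ignites at step 4
Step 5: cell (2,0)='.' (+2 fires, +7 burnt)
Step 6: cell (2,0)='.' (+0 fires, +2 burnt)
  fire out at step 6

4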